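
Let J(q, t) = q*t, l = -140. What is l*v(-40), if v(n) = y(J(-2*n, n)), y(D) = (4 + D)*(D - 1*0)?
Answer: -1431808000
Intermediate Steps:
y(D) = D*(4 + D) (y(D) = (4 + D)*(D + 0) = (4 + D)*D = D*(4 + D))
v(n) = -2*n**2*(4 - 2*n**2) (v(n) = ((-2*n)*n)*(4 + (-2*n)*n) = (-2*n**2)*(4 - 2*n**2) = -2*n**2*(4 - 2*n**2))
l*v(-40) = -560*(-40)**2*(-2 + (-40)**2) = -560*1600*(-2 + 1600) = -560*1600*1598 = -140*10227200 = -1431808000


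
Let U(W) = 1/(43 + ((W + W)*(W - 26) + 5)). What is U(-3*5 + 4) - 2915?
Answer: -2512729/862 ≈ -2915.0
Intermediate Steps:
U(W) = 1/(48 + 2*W*(-26 + W)) (U(W) = 1/(43 + ((2*W)*(-26 + W) + 5)) = 1/(43 + (2*W*(-26 + W) + 5)) = 1/(43 + (5 + 2*W*(-26 + W))) = 1/(48 + 2*W*(-26 + W)))
U(-3*5 + 4) - 2915 = 1/(2*(24 + (-3*5 + 4)² - 26*(-3*5 + 4))) - 2915 = 1/(2*(24 + (-15 + 4)² - 26*(-15 + 4))) - 2915 = 1/(2*(24 + (-11)² - 26*(-11))) - 2915 = 1/(2*(24 + 121 + 286)) - 2915 = (½)/431 - 2915 = (½)*(1/431) - 2915 = 1/862 - 2915 = -2512729/862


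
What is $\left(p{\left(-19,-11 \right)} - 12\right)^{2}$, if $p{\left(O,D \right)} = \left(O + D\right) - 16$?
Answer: $3364$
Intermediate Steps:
$p{\left(O,D \right)} = -16 + D + O$ ($p{\left(O,D \right)} = \left(D + O\right) - 16 = -16 + D + O$)
$\left(p{\left(-19,-11 \right)} - 12\right)^{2} = \left(\left(-16 - 11 - 19\right) - 12\right)^{2} = \left(-46 - 12\right)^{2} = \left(-58\right)^{2} = 3364$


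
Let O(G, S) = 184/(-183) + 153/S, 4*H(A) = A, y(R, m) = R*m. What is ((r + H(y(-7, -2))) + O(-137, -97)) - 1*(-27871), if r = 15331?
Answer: 1533789967/35502 ≈ 43203.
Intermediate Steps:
H(A) = A/4
O(G, S) = -184/183 + 153/S (O(G, S) = 184*(-1/183) + 153/S = -184/183 + 153/S)
((r + H(y(-7, -2))) + O(-137, -97)) - 1*(-27871) = ((15331 + (-7*(-2))/4) + (-184/183 + 153/(-97))) - 1*(-27871) = ((15331 + (1/4)*14) + (-184/183 + 153*(-1/97))) + 27871 = ((15331 + 7/2) + (-184/183 - 153/97)) + 27871 = (30669/2 - 45847/17751) + 27871 = 544313725/35502 + 27871 = 1533789967/35502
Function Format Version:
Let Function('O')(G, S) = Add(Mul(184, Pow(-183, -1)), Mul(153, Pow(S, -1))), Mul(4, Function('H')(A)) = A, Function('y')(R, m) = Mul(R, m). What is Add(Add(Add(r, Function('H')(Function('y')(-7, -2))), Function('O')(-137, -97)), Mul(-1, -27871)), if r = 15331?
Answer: Rational(1533789967, 35502) ≈ 43203.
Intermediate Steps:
Function('H')(A) = Mul(Rational(1, 4), A)
Function('O')(G, S) = Add(Rational(-184, 183), Mul(153, Pow(S, -1))) (Function('O')(G, S) = Add(Mul(184, Rational(-1, 183)), Mul(153, Pow(S, -1))) = Add(Rational(-184, 183), Mul(153, Pow(S, -1))))
Add(Add(Add(r, Function('H')(Function('y')(-7, -2))), Function('O')(-137, -97)), Mul(-1, -27871)) = Add(Add(Add(15331, Mul(Rational(1, 4), Mul(-7, -2))), Add(Rational(-184, 183), Mul(153, Pow(-97, -1)))), Mul(-1, -27871)) = Add(Add(Add(15331, Mul(Rational(1, 4), 14)), Add(Rational(-184, 183), Mul(153, Rational(-1, 97)))), 27871) = Add(Add(Add(15331, Rational(7, 2)), Add(Rational(-184, 183), Rational(-153, 97))), 27871) = Add(Add(Rational(30669, 2), Rational(-45847, 17751)), 27871) = Add(Rational(544313725, 35502), 27871) = Rational(1533789967, 35502)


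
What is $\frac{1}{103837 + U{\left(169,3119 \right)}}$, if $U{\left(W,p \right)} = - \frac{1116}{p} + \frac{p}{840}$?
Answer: $\frac{2619960}{272057577241} \approx 9.6302 \cdot 10^{-6}$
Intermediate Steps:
$U{\left(W,p \right)} = - \frac{1116}{p} + \frac{p}{840}$ ($U{\left(W,p \right)} = - \frac{1116}{p} + p \frac{1}{840} = - \frac{1116}{p} + \frac{p}{840}$)
$\frac{1}{103837 + U{\left(169,3119 \right)}} = \frac{1}{103837 + \left(- \frac{1116}{3119} + \frac{1}{840} \cdot 3119\right)} = \frac{1}{103837 + \left(\left(-1116\right) \frac{1}{3119} + \frac{3119}{840}\right)} = \frac{1}{103837 + \left(- \frac{1116}{3119} + \frac{3119}{840}\right)} = \frac{1}{103837 + \frac{8790721}{2619960}} = \frac{1}{\frac{272057577241}{2619960}} = \frac{2619960}{272057577241}$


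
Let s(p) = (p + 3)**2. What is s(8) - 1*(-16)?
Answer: 137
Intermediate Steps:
s(p) = (3 + p)**2
s(8) - 1*(-16) = (3 + 8)**2 - 1*(-16) = 11**2 + 16 = 121 + 16 = 137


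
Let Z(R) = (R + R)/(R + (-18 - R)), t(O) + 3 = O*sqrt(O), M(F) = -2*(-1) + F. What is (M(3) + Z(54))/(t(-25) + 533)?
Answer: -106/59305 - 5*I/11861 ≈ -0.0017874 - 0.00042155*I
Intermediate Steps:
M(F) = 2 + F
t(O) = -3 + O**(3/2) (t(O) = -3 + O*sqrt(O) = -3 + O**(3/2))
Z(R) = -R/9 (Z(R) = (2*R)/(-18) = (2*R)*(-1/18) = -R/9)
(M(3) + Z(54))/(t(-25) + 533) = ((2 + 3) - 1/9*54)/((-3 + (-25)**(3/2)) + 533) = (5 - 6)/((-3 - 125*I) + 533) = -1/(530 - 125*I) = -(530 + 125*I)/296525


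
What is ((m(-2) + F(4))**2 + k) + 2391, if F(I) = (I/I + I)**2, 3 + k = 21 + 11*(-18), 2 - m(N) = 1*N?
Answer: 3052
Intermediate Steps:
m(N) = 2 - N
k = -180 (k = -3 + (21 + 11*(-18)) = -3 + (21 - 198) = -3 - 177 = -180)
F(I) = (1 + I)**2
((m(-2) + F(4))**2 + k) + 2391 = (((2 - 1*(-2)) + (1 + 4)**2)**2 - 180) + 2391 = (((2 + 2) + 5**2)**2 - 180) + 2391 = ((4 + 25)**2 - 180) + 2391 = (29**2 - 180) + 2391 = (841 - 180) + 2391 = 661 + 2391 = 3052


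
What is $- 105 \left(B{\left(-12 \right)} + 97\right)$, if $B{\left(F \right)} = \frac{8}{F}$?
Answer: $-10115$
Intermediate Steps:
$- 105 \left(B{\left(-12 \right)} + 97\right) = - 105 \left(\frac{8}{-12} + 97\right) = - 105 \left(8 \left(- \frac{1}{12}\right) + 97\right) = - 105 \left(- \frac{2}{3} + 97\right) = \left(-105\right) \frac{289}{3} = -10115$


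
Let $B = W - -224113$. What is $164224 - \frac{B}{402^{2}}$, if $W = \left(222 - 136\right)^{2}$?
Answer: $\frac{26539023787}{161604} \approx 1.6422 \cdot 10^{5}$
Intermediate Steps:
$W = 7396$ ($W = 86^{2} = 7396$)
$B = 231509$ ($B = 7396 - -224113 = 7396 + 224113 = 231509$)
$164224 - \frac{B}{402^{2}} = 164224 - \frac{231509}{402^{2}} = 164224 - \frac{231509}{161604} = \frac{26539023787}{161604}$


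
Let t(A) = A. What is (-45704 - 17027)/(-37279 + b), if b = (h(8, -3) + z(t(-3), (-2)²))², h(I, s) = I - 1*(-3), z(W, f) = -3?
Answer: 62731/37215 ≈ 1.6856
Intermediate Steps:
h(I, s) = 3 + I (h(I, s) = I + 3 = 3 + I)
b = 64 (b = ((3 + 8) - 3)² = (11 - 3)² = 8² = 64)
(-45704 - 17027)/(-37279 + b) = (-45704 - 17027)/(-37279 + 64) = -62731/(-37215) = -62731*(-1/37215) = 62731/37215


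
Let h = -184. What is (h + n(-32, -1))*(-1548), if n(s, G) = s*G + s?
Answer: 284832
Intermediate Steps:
n(s, G) = s + G*s (n(s, G) = G*s + s = s + G*s)
(h + n(-32, -1))*(-1548) = (-184 - 32*(1 - 1))*(-1548) = (-184 - 32*0)*(-1548) = (-184 + 0)*(-1548) = -184*(-1548) = 284832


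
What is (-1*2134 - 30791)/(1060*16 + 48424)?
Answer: -32925/65384 ≈ -0.50356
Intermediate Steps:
(-1*2134 - 30791)/(1060*16 + 48424) = (-2134 - 30791)/(16960 + 48424) = -32925/65384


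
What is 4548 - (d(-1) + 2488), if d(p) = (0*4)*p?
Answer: 2060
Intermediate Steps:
d(p) = 0 (d(p) = 0*p = 0)
4548 - (d(-1) + 2488) = 4548 - (0 + 2488) = 4548 - 1*2488 = 4548 - 2488 = 2060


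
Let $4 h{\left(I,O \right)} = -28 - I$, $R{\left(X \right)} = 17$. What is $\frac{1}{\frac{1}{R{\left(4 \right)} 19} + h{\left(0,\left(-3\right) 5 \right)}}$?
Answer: $- \frac{323}{2260} \approx -0.14292$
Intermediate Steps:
$h{\left(I,O \right)} = -7 - \frac{I}{4}$ ($h{\left(I,O \right)} = \frac{-28 - I}{4} = -7 - \frac{I}{4}$)
$\frac{1}{\frac{1}{R{\left(4 \right)} 19} + h{\left(0,\left(-3\right) 5 \right)}} = \frac{1}{\frac{1}{17 \cdot 19} - 7} = \frac{1}{\frac{1}{323} + \left(-7 + 0\right)} = \frac{1}{\frac{1}{323} - 7} = \frac{1}{- \frac{2260}{323}} = - \frac{323}{2260}$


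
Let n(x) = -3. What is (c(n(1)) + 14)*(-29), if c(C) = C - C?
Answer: -406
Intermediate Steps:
c(C) = 0
(c(n(1)) + 14)*(-29) = (0 + 14)*(-29) = 14*(-29) = -406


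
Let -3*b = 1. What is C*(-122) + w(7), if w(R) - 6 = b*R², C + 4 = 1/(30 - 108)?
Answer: 6230/13 ≈ 479.23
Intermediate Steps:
b = -⅓ (b = -⅓*1 = -⅓ ≈ -0.33333)
C = -313/78 (C = -4 + 1/(30 - 108) = -4 + 1/(-78) = -4 - 1/78 = -313/78 ≈ -4.0128)
w(R) = 6 - R²/3
C*(-122) + w(7) = -313/78*(-122) + (6 - ⅓*7²) = 19093/39 + (6 - ⅓*49) = 19093/39 + (6 - 49/3) = 19093/39 - 31/3 = 6230/13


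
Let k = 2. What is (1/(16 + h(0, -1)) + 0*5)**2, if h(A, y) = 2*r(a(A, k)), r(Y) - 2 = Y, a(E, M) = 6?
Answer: 1/1024 ≈ 0.00097656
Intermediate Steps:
r(Y) = 2 + Y
h(A, y) = 16 (h(A, y) = 2*(2 + 6) = 2*8 = 16)
(1/(16 + h(0, -1)) + 0*5)**2 = (1/(16 + 16) + 0*5)**2 = (1/32 + 0)**2 = (1/32)**2 = 1/1024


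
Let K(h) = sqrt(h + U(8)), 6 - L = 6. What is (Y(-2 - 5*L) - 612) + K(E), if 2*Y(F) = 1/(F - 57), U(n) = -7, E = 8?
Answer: -72099/118 ≈ -611.01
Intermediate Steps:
L = 0 (L = 6 - 1*6 = 6 - 6 = 0)
Y(F) = 1/(2*(-57 + F)) (Y(F) = 1/(2*(F - 57)) = 1/(2*(-57 + F)))
K(h) = sqrt(-7 + h) (K(h) = sqrt(h - 7) = sqrt(-7 + h))
(Y(-2 - 5*L) - 612) + K(E) = (1/(2*(-57 + (-2 - 5*0))) - 612) + sqrt(-7 + 8) = (1/(2*(-57 + (-2 + 0))) - 612) + sqrt(1) = (1/(2*(-57 - 2)) - 612) + 1 = ((1/2)/(-59) - 612) + 1 = ((1/2)*(-1/59) - 612) + 1 = (-1/118 - 612) + 1 = -72217/118 + 1 = -72099/118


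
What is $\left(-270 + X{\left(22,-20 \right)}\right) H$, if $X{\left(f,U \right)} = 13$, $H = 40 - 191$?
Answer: $38807$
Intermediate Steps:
$H = -151$
$\left(-270 + X{\left(22,-20 \right)}\right) H = \left(-270 + 13\right) \left(-151\right) = \left(-257\right) \left(-151\right) = 38807$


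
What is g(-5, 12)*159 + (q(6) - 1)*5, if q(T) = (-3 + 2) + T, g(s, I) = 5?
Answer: 815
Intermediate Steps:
q(T) = -1 + T
g(-5, 12)*159 + (q(6) - 1)*5 = 5*159 + ((-1 + 6) - 1)*5 = 795 + (5 - 1)*5 = 795 + 4*5 = 795 + 20 = 815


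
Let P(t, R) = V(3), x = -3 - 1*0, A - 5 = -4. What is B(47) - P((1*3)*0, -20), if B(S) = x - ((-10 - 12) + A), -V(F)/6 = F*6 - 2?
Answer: 114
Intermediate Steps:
A = 1 (A = 5 - 4 = 1)
x = -3 (x = -3 + 0 = -3)
V(F) = 12 - 36*F (V(F) = -6*(F*6 - 2) = -6*(6*F - 2) = -6*(-2 + 6*F) = 12 - 36*F)
P(t, R) = -96 (P(t, R) = 12 - 36*3 = 12 - 108 = -96)
B(S) = 18 (B(S) = -3 - ((-10 - 12) + 1) = -3 - (-22 + 1) = -3 - 1*(-21) = -3 + 21 = 18)
B(47) - P((1*3)*0, -20) = 18 - 1*(-96) = 18 + 96 = 114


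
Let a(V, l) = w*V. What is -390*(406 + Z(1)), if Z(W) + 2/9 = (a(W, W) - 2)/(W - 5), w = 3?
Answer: -948935/6 ≈ -1.5816e+5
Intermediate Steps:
a(V, l) = 3*V
Z(W) = -2/9 + (-2 + 3*W)/(-5 + W) (Z(W) = -2/9 + (3*W - 2)/(W - 5) = -2/9 + (-2 + 3*W)/(-5 + W))
-390*(406 + Z(1)) = -390*(406 + (-8 + 25*1)/(9*(-5 + 1))) = -390*(406 + (⅑)*(-8 + 25)/(-4)) = -390*(406 + (⅑)*(-¼)*17) = -390*(406 - 17/36) = -390*14599/36 = -948935/6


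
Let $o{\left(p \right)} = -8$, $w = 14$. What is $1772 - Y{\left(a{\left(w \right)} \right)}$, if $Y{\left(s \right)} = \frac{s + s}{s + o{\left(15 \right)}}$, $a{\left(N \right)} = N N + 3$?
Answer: $\frac{338054}{191} \approx 1769.9$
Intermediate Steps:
$a{\left(N \right)} = 3 + N^{2}$ ($a{\left(N \right)} = N^{2} + 3 = 3 + N^{2}$)
$Y{\left(s \right)} = \frac{2 s}{-8 + s}$ ($Y{\left(s \right)} = \frac{s + s}{s - 8} = \frac{2 s}{-8 + s}$)
$1772 - Y{\left(a{\left(w \right)} \right)} = 1772 - \frac{2 \left(3 + 14^{2}\right)}{-8 + \left(3 + 14^{2}\right)} = 1772 - \frac{2 \left(3 + 196\right)}{-8 + \left(3 + 196\right)} = 1772 - 2 \cdot 199 \frac{1}{-8 + 199} = 1772 - 2 \cdot 199 \cdot \frac{1}{191} = 1772 - \frac{398}{191} = \frac{338054}{191}$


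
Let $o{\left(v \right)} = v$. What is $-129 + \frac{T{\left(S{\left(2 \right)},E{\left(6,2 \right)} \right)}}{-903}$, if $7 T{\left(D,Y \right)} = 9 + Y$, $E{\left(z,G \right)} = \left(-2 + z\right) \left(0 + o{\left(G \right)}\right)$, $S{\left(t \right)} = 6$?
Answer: $- \frac{815426}{6321} \approx -129.0$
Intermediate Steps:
$E{\left(z,G \right)} = G \left(-2 + z\right)$ ($E{\left(z,G \right)} = \left(-2 + z\right) \left(0 + G\right) = \left(-2 + z\right) G = G \left(-2 + z\right)$)
$T{\left(D,Y \right)} = \frac{9}{7} + \frac{Y}{7}$ ($T{\left(D,Y \right)} = \frac{9 + Y}{7} = \frac{9}{7} + \frac{Y}{7}$)
$-129 + \frac{T{\left(S{\left(2 \right)},E{\left(6,2 \right)} \right)}}{-903} = -129 + \frac{\frac{9}{7} + \frac{2 \left(-2 + 6\right)}{7}}{-903} = -129 - \frac{\frac{9}{7} + \frac{2 \cdot 4}{7}}{903} = -129 - \frac{\frac{9}{7} + \frac{1}{7} \cdot 8}{903} = -129 - \frac{\frac{9}{7} + \frac{8}{7}}{903} = -129 - \frac{17}{6321} = - \frac{815426}{6321}$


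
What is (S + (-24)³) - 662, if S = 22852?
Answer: 8366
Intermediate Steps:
(S + (-24)³) - 662 = (22852 + (-24)³) - 662 = (22852 - 13824) - 662 = 9028 - 662 = 8366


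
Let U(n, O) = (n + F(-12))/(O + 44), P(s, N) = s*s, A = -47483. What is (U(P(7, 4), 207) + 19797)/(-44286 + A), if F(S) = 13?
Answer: -4969109/23034019 ≈ -0.21573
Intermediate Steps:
P(s, N) = s²
U(n, O) = (13 + n)/(44 + O) (U(n, O) = (n + 13)/(O + 44) = (13 + n)/(44 + O))
(U(P(7, 4), 207) + 19797)/(-44286 + A) = ((13 + 7²)/(44 + 207) + 19797)/(-44286 - 47483) = ((13 + 49)/251 + 19797)/(-91769) = ((1/251)*62 + 19797)*(-1/91769) = (62/251 + 19797)*(-1/91769) = (4969109/251)*(-1/91769) = -4969109/23034019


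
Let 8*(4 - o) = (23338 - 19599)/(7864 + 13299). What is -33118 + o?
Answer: -5606336395/169304 ≈ -33114.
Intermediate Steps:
o = 673477/169304 (o = 4 - (23338 - 19599)/(8*(7864 + 13299)) = 4 - 3739/(8*21163) = 4 - ⅛*3739/21163 = 4 - 3739/169304 = 673477/169304 ≈ 3.9779)
-33118 + o = -33118 + 673477/169304 = -5606336395/169304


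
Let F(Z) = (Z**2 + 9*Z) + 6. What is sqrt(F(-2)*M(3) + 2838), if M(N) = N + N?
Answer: 3*sqrt(310) ≈ 52.820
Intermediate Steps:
M(N) = 2*N
F(Z) = 6 + Z**2 + 9*Z
sqrt(F(-2)*M(3) + 2838) = sqrt((6 + (-2)**2 + 9*(-2))*(2*3) + 2838) = sqrt((6 + 4 - 18)*6 + 2838) = sqrt(-8*6 + 2838) = sqrt(-48 + 2838) = sqrt(2790) = 3*sqrt(310)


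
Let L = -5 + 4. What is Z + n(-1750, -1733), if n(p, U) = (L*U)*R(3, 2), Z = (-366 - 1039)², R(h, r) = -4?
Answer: 1967093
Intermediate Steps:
Z = 1974025 (Z = (-1405)² = 1974025)
L = -1
n(p, U) = 4*U (n(p, U) = -U*(-4) = 4*U)
Z + n(-1750, -1733) = 1974025 + 4*(-1733) = 1974025 - 6932 = 1967093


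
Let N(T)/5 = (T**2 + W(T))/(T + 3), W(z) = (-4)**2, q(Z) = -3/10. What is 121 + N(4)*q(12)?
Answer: 799/7 ≈ 114.14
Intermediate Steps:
q(Z) = -3/10 (q(Z) = -3*1/10 = -3/10)
W(z) = 16
N(T) = 5*(16 + T**2)/(3 + T) (N(T) = 5*((T**2 + 16)/(T + 3)) = 5*((16 + T**2)/(3 + T)) = 5*(16 + T**2)/(3 + T))
121 + N(4)*q(12) = 121 + (5*(16 + 4**2)/(3 + 4))*(-3/10) = 121 + (5*(16 + 16)/7)*(-3/10) = 121 + (5*(1/7)*32)*(-3/10) = 121 + (160/7)*(-3/10) = 121 - 48/7 = 799/7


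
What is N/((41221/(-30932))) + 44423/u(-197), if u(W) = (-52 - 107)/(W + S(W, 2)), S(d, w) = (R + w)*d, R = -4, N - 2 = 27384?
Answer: -495428111719/6554139 ≈ -75590.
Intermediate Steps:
N = 27386 (N = 2 + 27384 = 27386)
S(d, w) = d*(-4 + w) (S(d, w) = (-4 + w)*d = d*(-4 + w))
u(W) = 159/W (u(W) = (-52 - 107)/(W + W*(-4 + 2)) = -159/(W + W*(-2)) = -159/(W - 2*W) = -159*(-1/W) = -(-159)/W = 159/W)
N/((41221/(-30932))) + 44423/u(-197) = 27386/((41221/(-30932))) + 44423/((159/(-197))) = 27386/((41221*(-1/30932))) + 44423/((159*(-1/197))) = 27386/(-41221/30932) + 44423/(-159/197) = 27386*(-30932/41221) + 44423*(-197/159) = -847103752/41221 - 8751331/159 = -495428111719/6554139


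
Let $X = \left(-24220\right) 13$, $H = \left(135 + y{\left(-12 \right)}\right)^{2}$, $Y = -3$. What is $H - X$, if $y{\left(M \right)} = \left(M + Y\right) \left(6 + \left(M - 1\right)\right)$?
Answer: $372460$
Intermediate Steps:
$y{\left(M \right)} = \left(-3 + M\right) \left(5 + M\right)$ ($y{\left(M \right)} = \left(M - 3\right) \left(6 + \left(M - 1\right)\right) = \left(-3 + M\right) \left(6 + \left(M - 1\right)\right) = \left(-3 + M\right) \left(6 + \left(-1 + M\right)\right) = \left(-3 + M\right) \left(5 + M\right)$)
$H = 57600$ ($H = \left(135 + \left(-15 + \left(-12\right)^{2} + 2 \left(-12\right)\right)\right)^{2} = \left(135 - -105\right)^{2} = \left(135 + 105\right)^{2} = 240^{2} = 57600$)
$X = -314860$
$H - X = 57600 - -314860 = 57600 + 314860 = 372460$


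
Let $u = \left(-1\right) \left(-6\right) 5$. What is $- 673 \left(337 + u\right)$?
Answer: $-246991$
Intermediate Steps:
$u = 30$ ($u = 6 \cdot 5 = 30$)
$- 673 \left(337 + u\right) = - 673 \left(337 + 30\right) = \left(-673\right) 367 = -246991$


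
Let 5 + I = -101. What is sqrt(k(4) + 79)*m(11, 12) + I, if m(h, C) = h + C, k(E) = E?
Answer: -106 + 23*sqrt(83) ≈ 103.54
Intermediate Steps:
I = -106 (I = -5 - 101 = -106)
m(h, C) = C + h
sqrt(k(4) + 79)*m(11, 12) + I = sqrt(4 + 79)*(12 + 11) - 106 = sqrt(83)*23 - 106 = 23*sqrt(83) - 106 = -106 + 23*sqrt(83)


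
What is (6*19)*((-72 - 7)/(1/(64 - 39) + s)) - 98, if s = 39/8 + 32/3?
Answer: -6319802/9349 ≈ -675.99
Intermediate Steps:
s = 373/24 (s = 39*(⅛) + 32*(⅓) = 39/8 + 32/3 = 373/24 ≈ 15.542)
(6*19)*((-72 - 7)/(1/(64 - 39) + s)) - 98 = (6*19)*((-72 - 7)/(1/(64 - 39) + 373/24)) - 98 = 114*(-79/(1/25 + 373/24)) - 98 = 114*(-79/9349/600) - 98 = 114*(-79*600/9349) - 98 = 114*(-47400/9349) - 98 = -5403600/9349 - 98 = -6319802/9349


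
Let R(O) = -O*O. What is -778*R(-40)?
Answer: 1244800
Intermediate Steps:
R(O) = -O²
-778*R(-40) = -(-778)*(-40)² = -(-778)*1600 = -778*(-1600) = 1244800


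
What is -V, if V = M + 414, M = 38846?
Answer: -39260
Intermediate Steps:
V = 39260 (V = 38846 + 414 = 39260)
-V = -1*39260 = -39260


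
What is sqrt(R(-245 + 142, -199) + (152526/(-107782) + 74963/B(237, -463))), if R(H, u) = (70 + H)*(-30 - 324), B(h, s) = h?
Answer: 2*sqrt(489257690820362133)/12772167 ≈ 109.53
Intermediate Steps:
R(H, u) = -24780 - 354*H (R(H, u) = (70 + H)*(-354) = -24780 - 354*H)
sqrt(R(-245 + 142, -199) + (152526/(-107782) + 74963/B(237, -463))) = sqrt((-24780 - 354*(-245 + 142)) + (152526/(-107782) + 74963/237)) = sqrt((-24780 - 354*(-103)) + (152526*(-1/107782) + 74963*(1/237))) = sqrt((-24780 + 36462) + (-76263/53891 + 74963/237)) = sqrt(11682 + 4021756702/12772167) = sqrt(153226211596/12772167) = 2*sqrt(489257690820362133)/12772167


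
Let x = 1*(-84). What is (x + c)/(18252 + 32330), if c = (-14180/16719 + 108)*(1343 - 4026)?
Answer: -2403961886/422840229 ≈ -5.6853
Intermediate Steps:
x = -84
c = -4806519376/16719 (c = (-14180*1/16719 + 108)*(-2683) = (-14180/16719 + 108)*(-2683) = (1791472/16719)*(-2683) = -4806519376/16719 ≈ -2.8749e+5)
(x + c)/(18252 + 32330) = (-84 - 4806519376/16719)/(18252 + 32330) = -4807923772/16719/50582 = -4807923772/16719*1/50582 = -2403961886/422840229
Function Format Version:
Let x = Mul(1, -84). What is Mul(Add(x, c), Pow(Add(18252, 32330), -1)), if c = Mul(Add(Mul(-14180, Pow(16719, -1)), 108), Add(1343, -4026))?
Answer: Rational(-2403961886, 422840229) ≈ -5.6853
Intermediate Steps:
x = -84
c = Rational(-4806519376, 16719) (c = Mul(Add(Mul(-14180, Rational(1, 16719)), 108), -2683) = Mul(Add(Rational(-14180, 16719), 108), -2683) = Mul(Rational(1791472, 16719), -2683) = Rational(-4806519376, 16719) ≈ -2.8749e+5)
Mul(Add(x, c), Pow(Add(18252, 32330), -1)) = Mul(Add(-84, Rational(-4806519376, 16719)), Pow(Add(18252, 32330), -1)) = Mul(Rational(-4807923772, 16719), Pow(50582, -1)) = Mul(Rational(-4807923772, 16719), Rational(1, 50582)) = Rational(-2403961886, 422840229)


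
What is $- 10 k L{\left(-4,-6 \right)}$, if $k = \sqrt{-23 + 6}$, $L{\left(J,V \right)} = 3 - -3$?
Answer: $- 60 i \sqrt{17} \approx - 247.39 i$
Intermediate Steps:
$L{\left(J,V \right)} = 6$ ($L{\left(J,V \right)} = 3 + 3 = 6$)
$k = i \sqrt{17}$ ($k = \sqrt{-17} = i \sqrt{17} \approx 4.1231 i$)
$- 10 k L{\left(-4,-6 \right)} = - 10 i \sqrt{17} \cdot 6 = - 60 i \sqrt{17}$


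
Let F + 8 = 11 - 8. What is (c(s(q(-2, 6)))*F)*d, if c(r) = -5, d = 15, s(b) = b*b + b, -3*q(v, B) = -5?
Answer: 375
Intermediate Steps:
q(v, B) = 5/3 (q(v, B) = -1/3*(-5) = 5/3)
s(b) = b + b**2 (s(b) = b**2 + b = b + b**2)
F = -5 (F = -8 + (11 - 8) = -8 + 3 = -5)
(c(s(q(-2, 6)))*F)*d = -5*(-5)*15 = 25*15 = 375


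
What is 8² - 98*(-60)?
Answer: 5944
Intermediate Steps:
8² - 98*(-60) = 64 + 5880 = 5944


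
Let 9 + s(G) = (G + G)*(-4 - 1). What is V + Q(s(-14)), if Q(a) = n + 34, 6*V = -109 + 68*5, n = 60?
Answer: 265/2 ≈ 132.50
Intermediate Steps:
V = 77/2 (V = (-109 + 68*5)/6 = (-109 + 340)/6 = (⅙)*231 = 77/2 ≈ 38.500)
s(G) = -9 - 10*G (s(G) = -9 + (G + G)*(-4 - 1) = -9 + (2*G)*(-5) = -9 - 10*G)
Q(a) = 94 (Q(a) = 60 + 34 = 94)
V + Q(s(-14)) = 77/2 + 94 = 265/2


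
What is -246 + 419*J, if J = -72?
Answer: -30414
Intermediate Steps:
-246 + 419*J = -246 + 419*(-72) = -246 - 30168 = -30414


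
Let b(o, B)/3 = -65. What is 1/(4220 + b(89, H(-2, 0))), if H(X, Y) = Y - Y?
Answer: 1/4025 ≈ 0.00024845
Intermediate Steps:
H(X, Y) = 0
b(o, B) = -195 (b(o, B) = 3*(-65) = -195)
1/(4220 + b(89, H(-2, 0))) = 1/(4220 - 195) = 1/4025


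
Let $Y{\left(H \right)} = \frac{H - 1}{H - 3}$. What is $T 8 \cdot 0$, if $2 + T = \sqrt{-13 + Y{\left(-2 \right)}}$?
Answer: $0$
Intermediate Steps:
$Y{\left(H \right)} = \frac{-1 + H}{-3 + H}$
$T = -2 + \frac{i \sqrt{310}}{5}$ ($T = -2 + \sqrt{-13 + \frac{-1 - 2}{-3 - 2}} = -2 + \sqrt{-13 + \frac{1}{-5} \left(-3\right)} = -2 + \sqrt{-13 - - \frac{3}{5}} = -2 + \sqrt{-13 + \frac{3}{5}} = -2 + \sqrt{- \frac{62}{5}} = -2 + \frac{i \sqrt{310}}{5} \approx -2.0 + 3.5214 i$)
$T 8 \cdot 0 = \left(-2 + \frac{i \sqrt{310}}{5}\right) 8 \cdot 0 = \left(-16 + \frac{8 i \sqrt{310}}{5}\right) 0 = 0$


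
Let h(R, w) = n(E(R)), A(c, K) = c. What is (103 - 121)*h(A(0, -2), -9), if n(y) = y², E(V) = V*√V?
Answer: 0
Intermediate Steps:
E(V) = V^(3/2)
h(R, w) = R³ (h(R, w) = (R^(3/2))² = R³)
(103 - 121)*h(A(0, -2), -9) = (103 - 121)*0³ = -18*0 = 0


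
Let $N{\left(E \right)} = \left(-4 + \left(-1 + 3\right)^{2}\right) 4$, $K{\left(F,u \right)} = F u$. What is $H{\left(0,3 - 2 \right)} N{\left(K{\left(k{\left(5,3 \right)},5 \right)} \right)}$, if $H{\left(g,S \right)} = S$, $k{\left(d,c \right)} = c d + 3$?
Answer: $0$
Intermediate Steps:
$k{\left(d,c \right)} = 3 + c d$
$N{\left(E \right)} = 0$ ($N{\left(E \right)} = \left(-4 + 2^{2}\right) 4 = \left(-4 + 4\right) 4 = 0 \cdot 4 = 0$)
$H{\left(0,3 - 2 \right)} N{\left(K{\left(k{\left(5,3 \right)},5 \right)} \right)} = \left(3 - 2\right) 0 = 1 \cdot 0 = 0$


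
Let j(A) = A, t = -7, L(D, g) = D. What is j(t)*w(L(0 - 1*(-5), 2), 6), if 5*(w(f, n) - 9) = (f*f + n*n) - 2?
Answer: -728/5 ≈ -145.60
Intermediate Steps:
w(f, n) = 43/5 + f**2/5 + n**2/5 (w(f, n) = 9 + ((f*f + n*n) - 2)/5 = 9 + ((f**2 + n**2) - 2)/5 = 9 + (-2 + f**2 + n**2)/5 = 9 + (-2/5 + f**2/5 + n**2/5) = 43/5 + f**2/5 + n**2/5)
j(t)*w(L(0 - 1*(-5), 2), 6) = -7*(43/5 + (0 - 1*(-5))**2/5 + (1/5)*6**2) = -7*(43/5 + (0 + 5)**2/5 + (1/5)*36) = -7*(43/5 + (1/5)*5**2 + 36/5) = -7*(43/5 + (1/5)*25 + 36/5) = -7*(43/5 + 5 + 36/5) = -7*104/5 = -728/5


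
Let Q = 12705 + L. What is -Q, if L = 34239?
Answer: -46944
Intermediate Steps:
Q = 46944 (Q = 12705 + 34239 = 46944)
-Q = -1*46944 = -46944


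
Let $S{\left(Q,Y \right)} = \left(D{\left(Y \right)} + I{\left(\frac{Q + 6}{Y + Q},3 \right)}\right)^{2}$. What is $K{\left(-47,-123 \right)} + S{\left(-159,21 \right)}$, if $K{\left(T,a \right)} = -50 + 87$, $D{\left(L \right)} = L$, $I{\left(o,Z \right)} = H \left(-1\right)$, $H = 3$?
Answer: $361$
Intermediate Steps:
$I{\left(o,Z \right)} = -3$ ($I{\left(o,Z \right)} = 3 \left(-1\right) = -3$)
$K{\left(T,a \right)} = 37$
$S{\left(Q,Y \right)} = \left(-3 + Y\right)^{2}$ ($S{\left(Q,Y \right)} = \left(Y - 3\right)^{2} = \left(-3 + Y\right)^{2}$)
$K{\left(-47,-123 \right)} + S{\left(-159,21 \right)} = 37 + \left(-3 + 21\right)^{2} = 37 + 18^{2} = 37 + 324 = 361$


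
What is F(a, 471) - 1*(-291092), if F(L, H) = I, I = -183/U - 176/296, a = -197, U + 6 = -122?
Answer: 1378615667/4736 ≈ 2.9109e+5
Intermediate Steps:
U = -128 (U = -6 - 122 = -128)
I = 3955/4736 (I = -183/(-128) - 176/296 = -183*(-1/128) - 176*1/296 = 183/128 - 22/37 = 3955/4736 ≈ 0.83509)
F(L, H) = 3955/4736
F(a, 471) - 1*(-291092) = 3955/4736 - 1*(-291092) = 3955/4736 + 291092 = 1378615667/4736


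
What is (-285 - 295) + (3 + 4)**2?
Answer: -531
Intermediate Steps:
(-285 - 295) + (3 + 4)**2 = -580 + 7**2 = -580 + 49 = -531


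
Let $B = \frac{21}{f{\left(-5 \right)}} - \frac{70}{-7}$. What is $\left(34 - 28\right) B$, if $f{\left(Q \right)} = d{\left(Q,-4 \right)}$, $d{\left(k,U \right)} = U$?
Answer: $\frac{57}{2} \approx 28.5$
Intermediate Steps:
$f{\left(Q \right)} = -4$
$B = \frac{19}{4}$ ($B = \frac{21}{-4} - \frac{70}{-7} = 21 \left(- \frac{1}{4}\right) - -10 = - \frac{21}{4} + 10 = \frac{19}{4} \approx 4.75$)
$\left(34 - 28\right) B = \left(34 - 28\right) \frac{19}{4} = 6 \cdot \frac{19}{4} = \frac{57}{2}$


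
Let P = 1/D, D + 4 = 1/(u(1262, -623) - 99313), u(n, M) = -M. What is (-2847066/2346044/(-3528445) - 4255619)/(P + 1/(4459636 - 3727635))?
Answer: 5089770070528215266712233009997/299000531081395462993910 ≈ 1.7023e+7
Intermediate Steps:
D = -394761/98690 (D = -4 + 1/(-1*(-623) - 99313) = -4 + 1/(623 - 99313) = -4 + 1/(-98690) = -4 - 1/98690 = -394761/98690 ≈ -4.0000)
P = -98690/394761 (P = 1/(-394761/98690) = -98690/394761 ≈ -0.25000)
(-2847066/2346044/(-3528445) - 4255619)/(P + 1/(4459636 - 3727635)) = (-2847066/2346044/(-3528445) - 4255619)/(-98690/394761 + 1/(4459636 - 3727635)) = (-2847066*1/2346044*(-1/3528445) - 4255619)/(-98690/394761 + 1/732001) = (-1423533/1173022*(-1/3528445) - 4255619)/(-98690/394761 + 1/732001) = (1423533/4138943610790 - 4255619)/(-72240783929/288965446761) = -17613767070005105477/4138943610790*(-288965446761/72240783929) = 5089770070528215266712233009997/299000531081395462993910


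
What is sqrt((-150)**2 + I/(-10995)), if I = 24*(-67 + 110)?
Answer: 2*sqrt(75555950435)/3665 ≈ 150.00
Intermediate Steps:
I = 1032 (I = 24*43 = 1032)
sqrt((-150)**2 + I/(-10995)) = sqrt((-150)**2 + 1032/(-10995)) = sqrt(22500 + 1032*(-1/10995)) = sqrt(22500 - 344/3665) = sqrt(82462156/3665) = 2*sqrt(75555950435)/3665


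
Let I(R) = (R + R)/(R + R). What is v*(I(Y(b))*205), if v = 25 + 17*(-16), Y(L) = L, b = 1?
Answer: -50635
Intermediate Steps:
I(R) = 1 (I(R) = (2*R)/((2*R)) = (2*R)*(1/(2*R)) = 1)
v = -247 (v = 25 - 272 = -247)
v*(I(Y(b))*205) = -247*205 = -50635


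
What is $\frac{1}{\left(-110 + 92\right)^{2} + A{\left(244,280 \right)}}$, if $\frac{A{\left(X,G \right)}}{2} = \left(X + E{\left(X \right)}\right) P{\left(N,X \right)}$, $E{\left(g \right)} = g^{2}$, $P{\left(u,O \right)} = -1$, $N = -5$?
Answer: $- \frac{1}{119236} \approx -8.3867 \cdot 10^{-6}$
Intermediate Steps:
$A{\left(X,G \right)} = - 2 X - 2 X^{2}$ ($A{\left(X,G \right)} = 2 \left(X + X^{2}\right) \left(-1\right) = 2 \left(- X - X^{2}\right) = - 2 X - 2 X^{2}$)
$\frac{1}{\left(-110 + 92\right)^{2} + A{\left(244,280 \right)}} = \frac{1}{\left(-110 + 92\right)^{2} + 2 \cdot 244 \left(-1 - 244\right)} = \frac{1}{\left(-18\right)^{2} + 2 \cdot 244 \left(-1 - 244\right)} = \frac{1}{324 + 2 \cdot 244 \left(-245\right)} = \frac{1}{324 - 119560} = \frac{1}{-119236} = - \frac{1}{119236}$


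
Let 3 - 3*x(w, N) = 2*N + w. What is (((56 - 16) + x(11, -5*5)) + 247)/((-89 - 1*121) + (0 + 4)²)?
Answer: -301/194 ≈ -1.5515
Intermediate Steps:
x(w, N) = 1 - 2*N/3 - w/3 (x(w, N) = 1 - (2*N + w)/3 = 1 - (w + 2*N)/3 = 1 + (-2*N/3 - w/3) = 1 - 2*N/3 - w/3)
(((56 - 16) + x(11, -5*5)) + 247)/((-89 - 1*121) + (0 + 4)²) = (((56 - 16) + (1 - (-10)*5/3 - ⅓*11)) + 247)/((-89 - 1*121) + (0 + 4)²) = ((40 + (1 - ⅔*(-25) - 11/3)) + 247)/((-89 - 121) + 4²) = ((40 + (1 + 50/3 - 11/3)) + 247)/(-210 + 16) = ((40 + 14) + 247)/(-194) = (54 + 247)*(-1/194) = 301*(-1/194) = -301/194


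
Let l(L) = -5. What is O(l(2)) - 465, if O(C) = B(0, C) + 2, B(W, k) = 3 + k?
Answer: -465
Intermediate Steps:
O(C) = 5 + C (O(C) = (3 + C) + 2 = 5 + C)
O(l(2)) - 465 = (5 - 5) - 465 = 0 - 465 = -465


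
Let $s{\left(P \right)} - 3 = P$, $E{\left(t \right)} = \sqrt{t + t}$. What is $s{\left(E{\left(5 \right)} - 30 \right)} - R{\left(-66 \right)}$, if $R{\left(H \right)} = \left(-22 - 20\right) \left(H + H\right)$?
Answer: $-5571 + \sqrt{10} \approx -5567.8$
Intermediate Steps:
$E{\left(t \right)} = \sqrt{2} \sqrt{t}$ ($E{\left(t \right)} = \sqrt{2 t} = \sqrt{2} \sqrt{t}$)
$s{\left(P \right)} = 3 + P$
$R{\left(H \right)} = - 84 H$ ($R{\left(H \right)} = - 42 \cdot 2 H = - 84 H$)
$s{\left(E{\left(5 \right)} - 30 \right)} - R{\left(-66 \right)} = \left(3 - \left(30 - \sqrt{2} \sqrt{5}\right)\right) - \left(-84\right) \left(-66\right) = \left(3 - \left(30 - \sqrt{10}\right)\right) - 5544 = \left(-27 + \sqrt{10}\right) - 5544 = -5571 + \sqrt{10}$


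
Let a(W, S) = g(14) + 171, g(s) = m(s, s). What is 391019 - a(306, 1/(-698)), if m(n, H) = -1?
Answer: 390849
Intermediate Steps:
g(s) = -1
a(W, S) = 170 (a(W, S) = -1 + 171 = 170)
391019 - a(306, 1/(-698)) = 391019 - 1*170 = 391019 - 170 = 390849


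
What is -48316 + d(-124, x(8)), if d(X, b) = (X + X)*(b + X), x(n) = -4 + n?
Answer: -18556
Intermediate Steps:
d(X, b) = 2*X*(X + b) (d(X, b) = (2*X)*(X + b) = 2*X*(X + b))
-48316 + d(-124, x(8)) = -48316 + 2*(-124)*(-124 + (-4 + 8)) = -48316 + 2*(-124)*(-124 + 4) = -48316 + 2*(-124)*(-120) = -48316 + 29760 = -18556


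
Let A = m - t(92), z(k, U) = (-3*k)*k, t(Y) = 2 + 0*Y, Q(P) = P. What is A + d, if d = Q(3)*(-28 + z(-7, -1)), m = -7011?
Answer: -7538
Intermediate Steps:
t(Y) = 2 (t(Y) = 2 + 0 = 2)
z(k, U) = -3*k**2
d = -525 (d = 3*(-28 - 3*(-7)**2) = 3*(-28 - 3*49) = 3*(-28 - 147) = 3*(-175) = -525)
A = -7013 (A = -7011 - 1*2 = -7011 - 2 = -7013)
A + d = -7013 - 525 = -7538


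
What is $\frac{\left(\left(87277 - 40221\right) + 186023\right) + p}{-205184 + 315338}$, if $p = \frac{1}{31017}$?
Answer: $\frac{3614705672}{1708323309} \approx 2.1159$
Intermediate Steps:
$p = \frac{1}{31017} \approx 3.224 \cdot 10^{-5}$
$\frac{\left(\left(87277 - 40221\right) + 186023\right) + p}{-205184 + 315338} = \frac{\left(\left(87277 - 40221\right) + 186023\right) + \frac{1}{31017}}{-205184 + 315338} = \frac{\left(47056 + 186023\right) + \frac{1}{31017}}{110154} = \left(233079 + \frac{1}{31017}\right) \frac{1}{110154} = \frac{7229411344}{31017} \cdot \frac{1}{110154} = \frac{3614705672}{1708323309}$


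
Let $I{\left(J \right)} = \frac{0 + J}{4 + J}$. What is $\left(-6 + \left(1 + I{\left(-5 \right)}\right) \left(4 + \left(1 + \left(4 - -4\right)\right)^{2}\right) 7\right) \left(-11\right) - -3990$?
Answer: $-35214$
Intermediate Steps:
$I{\left(J \right)} = \frac{J}{4 + J}$
$\left(-6 + \left(1 + I{\left(-5 \right)}\right) \left(4 + \left(1 + \left(4 - -4\right)\right)^{2}\right) 7\right) \left(-11\right) - -3990 = \left(-6 + \left(1 - \frac{5}{4 - 5}\right) \left(4 + \left(1 + \left(4 - -4\right)\right)^{2}\right) 7\right) \left(-11\right) - -3990 = \left(-6 + \left(1 - \frac{5}{-1}\right) \left(4 + \left(1 + \left(4 + 4\right)\right)^{2}\right) 7\right) \left(-11\right) + 3990 = \left(-6 + \left(1 - -5\right) \left(4 + \left(1 + 8\right)^{2}\right) 7\right) \left(-11\right) + 3990 = \left(-6 + \left(1 + 5\right) \left(4 + 9^{2}\right) 7\right) \left(-11\right) + 3990 = \left(-6 + 6 \left(4 + 81\right) 7\right) \left(-11\right) + 3990 = \left(-6 + 6 \cdot 85 \cdot 7\right) \left(-11\right) + 3990 = \left(-6 + 510 \cdot 7\right) \left(-11\right) + 3990 = \left(-6 + 3570\right) \left(-11\right) + 3990 = 3564 \left(-11\right) + 3990 = -39204 + 3990 = -35214$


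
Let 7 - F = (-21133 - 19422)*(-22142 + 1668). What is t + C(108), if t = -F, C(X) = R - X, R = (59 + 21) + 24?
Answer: 830323059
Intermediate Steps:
F = -830323063 (F = 7 - (-21133 - 19422)*(-22142 + 1668) = 7 - (-40555)*(-20474) = 7 - 1*830323070 = 7 - 830323070 = -830323063)
R = 104 (R = 80 + 24 = 104)
C(X) = 104 - X
t = 830323063 (t = -1*(-830323063) = 830323063)
t + C(108) = 830323063 + (104 - 1*108) = 830323063 + (104 - 108) = 830323063 - 4 = 830323059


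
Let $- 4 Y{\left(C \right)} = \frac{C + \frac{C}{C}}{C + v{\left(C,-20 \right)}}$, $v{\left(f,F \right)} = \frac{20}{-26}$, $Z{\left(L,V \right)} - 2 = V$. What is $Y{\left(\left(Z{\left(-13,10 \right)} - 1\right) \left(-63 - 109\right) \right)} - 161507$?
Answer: $- \frac{15896189551}{98424} \approx -1.6151 \cdot 10^{5}$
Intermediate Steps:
$Z{\left(L,V \right)} = 2 + V$
$v{\left(f,F \right)} = - \frac{10}{13}$ ($v{\left(f,F \right)} = 20 \left(- \frac{1}{26}\right) = - \frac{10}{13}$)
$Y{\left(C \right)} = - \frac{1 + C}{4 \left(- \frac{10}{13} + C\right)}$ ($Y{\left(C \right)} = - \frac{\left(C + \frac{C}{C}\right) \frac{1}{C - \frac{10}{13}}}{4} = - \frac{\left(C + 1\right) \frac{1}{- \frac{10}{13} + C}}{4} = - \frac{\left(1 + C\right) \frac{1}{- \frac{10}{13} + C}}{4} = - \frac{\frac{1}{- \frac{10}{13} + C} \left(1 + C\right)}{4} = - \frac{1 + C}{4 \left(- \frac{10}{13} + C\right)}$)
$Y{\left(\left(Z{\left(-13,10 \right)} - 1\right) \left(-63 - 109\right) \right)} - 161507 = \frac{13 \left(-1 - \left(\left(2 + 10\right) - 1\right) \left(-63 - 109\right)\right)}{4 \left(-10 + 13 \left(\left(2 + 10\right) - 1\right) \left(-63 - 109\right)\right)} - 161507 = \frac{13 \left(-1 - \left(12 - 1\right) \left(-172\right)\right)}{4 \left(-10 + 13 \left(12 - 1\right) \left(-172\right)\right)} - 161507 = \frac{13 \left(-1 - 11 \left(-172\right)\right)}{4 \left(-10 + 13 \cdot 11 \left(-172\right)\right)} - 161507 = \frac{13 \left(-1 - -1892\right)}{4 \left(-10 + 13 \left(-1892\right)\right)} - 161507 = \frac{13 \left(-1 + 1892\right)}{4 \left(-10 - 24596\right)} - 161507 = \frac{13}{4} \frac{1}{-24606} \cdot 1891 - 161507 = \frac{13}{4} \left(- \frac{1}{24606}\right) 1891 - 161507 = - \frac{24583}{98424} - 161507 = - \frac{15896189551}{98424}$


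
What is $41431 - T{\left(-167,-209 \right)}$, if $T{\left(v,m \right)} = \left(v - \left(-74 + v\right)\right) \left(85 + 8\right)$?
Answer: $34549$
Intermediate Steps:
$T{\left(v,m \right)} = 6882$ ($T{\left(v,m \right)} = 74 \cdot 93 = 6882$)
$41431 - T{\left(-167,-209 \right)} = 41431 - 6882 = 34549$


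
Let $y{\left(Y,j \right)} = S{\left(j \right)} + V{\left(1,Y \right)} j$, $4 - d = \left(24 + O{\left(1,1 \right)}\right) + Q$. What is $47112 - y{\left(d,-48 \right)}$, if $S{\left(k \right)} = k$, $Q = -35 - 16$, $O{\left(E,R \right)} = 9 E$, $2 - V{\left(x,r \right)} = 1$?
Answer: $47208$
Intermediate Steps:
$V{\left(x,r \right)} = 1$ ($V{\left(x,r \right)} = 2 - 1 = 1$)
$Q = -51$ ($Q = -35 - 16 = -51$)
$d = 22$ ($d = 4 - \left(\left(24 + 9 \cdot 1\right) - 51\right) = 4 - \left(\left(24 + 9\right) - 51\right) = 4 - \left(33 - 51\right) = 4 - -18 = 4 + 18 = 22$)
$y{\left(Y,j \right)} = 2 j$ ($y{\left(Y,j \right)} = j + 1 j = j + j = 2 j$)
$47112 - y{\left(d,-48 \right)} = 47112 - 2 \left(-48\right) = 47112 - -96 = 47112 + 96 = 47208$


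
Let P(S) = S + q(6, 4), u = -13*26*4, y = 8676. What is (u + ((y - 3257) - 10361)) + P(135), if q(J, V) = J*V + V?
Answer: -6131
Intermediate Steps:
q(J, V) = V + J*V
u = -1352 (u = -338*4 = -1352)
P(S) = 28 + S (P(S) = S + 4*(1 + 6) = S + 4*7 = S + 28 = 28 + S)
(u + ((y - 3257) - 10361)) + P(135) = (-1352 + ((8676 - 3257) - 10361)) + (28 + 135) = (-1352 + (5419 - 10361)) + 163 = (-1352 - 4942) + 163 = -6294 + 163 = -6131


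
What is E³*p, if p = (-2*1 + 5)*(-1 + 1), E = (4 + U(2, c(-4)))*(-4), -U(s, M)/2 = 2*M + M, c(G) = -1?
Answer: 0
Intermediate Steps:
U(s, M) = -6*M (U(s, M) = -2*(2*M + M) = -6*M)
E = -40 (E = (4 - 6*(-1))*(-4) = (4 + 6)*(-4) = 10*(-4) = -40)
p = 0 (p = (-2 + 5)*0 = 3*0 = 0)
E³*p = (-40)³*0 = -64000*0 = 0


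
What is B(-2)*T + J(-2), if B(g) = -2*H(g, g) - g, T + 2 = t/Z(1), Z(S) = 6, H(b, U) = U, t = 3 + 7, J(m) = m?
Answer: -4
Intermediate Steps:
t = 10
T = -1/3 (T = -2 + 10/6 = -2 + 10*(1/6) = -2 + 5/3 = -1/3 ≈ -0.33333)
B(g) = -3*g (B(g) = -2*g - g = -3*g)
B(-2)*T + J(-2) = -3*(-2)*(-1/3) - 2 = 6*(-1/3) - 2 = -2 - 2 = -4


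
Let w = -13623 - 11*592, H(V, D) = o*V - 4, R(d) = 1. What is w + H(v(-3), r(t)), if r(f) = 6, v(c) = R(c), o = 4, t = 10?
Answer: -20135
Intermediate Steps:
v(c) = 1
H(V, D) = -4 + 4*V (H(V, D) = 4*V - 4 = -4 + 4*V)
w = -20135 (w = -13623 - 1*6512 = -13623 - 6512 = -20135)
w + H(v(-3), r(t)) = -20135 + (-4 + 4*1) = -20135 + (-4 + 4) = -20135 + 0 = -20135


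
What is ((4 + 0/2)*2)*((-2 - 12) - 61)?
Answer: -600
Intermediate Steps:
((4 + 0/2)*2)*((-2 - 12) - 61) = ((4 + 0*(1/2))*2)*(-14 - 61) = ((4 + 0)*2)*(-75) = (4*2)*(-75) = 8*(-75) = -600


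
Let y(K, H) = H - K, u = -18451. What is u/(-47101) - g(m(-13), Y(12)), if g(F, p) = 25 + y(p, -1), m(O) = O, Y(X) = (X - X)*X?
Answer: -1111973/47101 ≈ -23.608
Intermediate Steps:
Y(X) = 0 (Y(X) = 0*X = 0)
g(F, p) = 24 - p (g(F, p) = 25 + (-1 - p) = 24 - p)
u/(-47101) - g(m(-13), Y(12)) = -18451/(-47101) - (24 - 1*0) = -18451*(-1/47101) - (24 + 0) = 18451/47101 - 1*24 = 18451/47101 - 24 = -1111973/47101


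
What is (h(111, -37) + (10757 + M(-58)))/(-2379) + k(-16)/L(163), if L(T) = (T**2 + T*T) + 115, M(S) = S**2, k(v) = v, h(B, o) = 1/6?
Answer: -913215/153842 ≈ -5.9361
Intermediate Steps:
h(B, o) = 1/6
L(T) = 115 + 2*T**2 (L(T) = (T**2 + T**2) + 115 = 2*T**2 + 115 = 115 + 2*T**2)
(h(111, -37) + (10757 + M(-58)))/(-2379) + k(-16)/L(163) = (1/6 + (10757 + (-58)**2))/(-2379) - 16/(115 + 2*163**2) = (1/6 + (10757 + 3364))*(-1/2379) - 16/(115 + 2*26569) = (1/6 + 14121)*(-1/2379) - 16/(115 + 53138) = (84727/6)*(-1/2379) - 16/53253 = -84727/14274 - 16*1/53253 = -84727/14274 - 16/53253 = -913215/153842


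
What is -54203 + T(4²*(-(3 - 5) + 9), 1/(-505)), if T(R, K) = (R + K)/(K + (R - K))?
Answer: -4817473761/88880 ≈ -54202.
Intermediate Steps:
T(R, K) = (K + R)/R
-54203 + T(4²*(-(3 - 5) + 9), 1/(-505)) = -54203 + (1/(-505) + 4²*(-(3 - 5) + 9))/((4²*(-(3 - 5) + 9))) = -54203 + (-1/505 + 16*(-1*(-2) + 9))/((16*(-1*(-2) + 9))) = -54203 + (-1/505 + 16*(2 + 9))/((16*(2 + 9))) = -54203 + (-1/505 + 16*11)/((16*11)) = -54203 + (-1/505 + 176)/176 = -54203 + (1/176)*(88879/505) = -54203 + 88879/88880 = -4817473761/88880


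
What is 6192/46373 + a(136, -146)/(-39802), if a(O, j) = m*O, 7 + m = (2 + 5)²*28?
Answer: -597302124/131838439 ≈ -4.5306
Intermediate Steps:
m = 1365 (m = -7 + (2 + 5)²*28 = -7 + 7²*28 = -7 + 49*28 = -7 + 1372 = 1365)
a(O, j) = 1365*O
6192/46373 + a(136, -146)/(-39802) = 6192/46373 + (1365*136)/(-39802) = 6192*(1/46373) + 185640*(-1/39802) = 6192/46373 - 13260/2843 = -597302124/131838439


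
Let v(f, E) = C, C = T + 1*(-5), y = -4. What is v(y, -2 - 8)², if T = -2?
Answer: 49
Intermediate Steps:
C = -7 (C = -2 + 1*(-5) = -2 - 5 = -7)
v(f, E) = -7
v(y, -2 - 8)² = (-7)² = 49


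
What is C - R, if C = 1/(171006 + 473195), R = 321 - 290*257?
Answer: 47805512010/644201 ≈ 74209.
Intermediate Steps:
R = -74209 (R = 321 - 74530 = -74209)
C = 1/644201 ≈ 1.5523e-6
C - R = 1/644201 - 1*(-74209) = 1/644201 + 74209 = 47805512010/644201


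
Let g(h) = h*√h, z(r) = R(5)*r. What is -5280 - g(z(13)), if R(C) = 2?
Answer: -5280 - 26*√26 ≈ -5412.6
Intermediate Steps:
z(r) = 2*r
g(h) = h^(3/2)
-5280 - g(z(13)) = -5280 - (2*13)^(3/2) = -5280 - 26^(3/2) = -5280 - 26*√26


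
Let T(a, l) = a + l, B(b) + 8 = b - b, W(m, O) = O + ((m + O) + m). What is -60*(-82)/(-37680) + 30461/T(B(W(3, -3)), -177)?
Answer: -9572339/58090 ≈ -164.78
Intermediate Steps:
W(m, O) = 2*O + 2*m (W(m, O) = O + ((O + m) + m) = O + (O + 2*m) = 2*O + 2*m)
B(b) = -8 (B(b) = -8 + (b - b) = -8 + 0 = -8)
-60*(-82)/(-37680) + 30461/T(B(W(3, -3)), -177) = -60*(-82)/(-37680) + 30461/(-8 - 177) = 4920*(-1/37680) + 30461/(-185) = -41/314 + 30461*(-1/185) = -41/314 - 30461/185 = -9572339/58090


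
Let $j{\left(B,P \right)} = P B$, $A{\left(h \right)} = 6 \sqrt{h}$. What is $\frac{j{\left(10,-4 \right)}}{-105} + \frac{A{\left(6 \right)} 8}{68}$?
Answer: $\frac{8}{21} + \frac{12 \sqrt{6}}{17} \approx 2.11$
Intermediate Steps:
$j{\left(B,P \right)} = B P$
$\frac{j{\left(10,-4 \right)}}{-105} + \frac{A{\left(6 \right)} 8}{68} = \frac{10 \left(-4\right)}{-105} + \frac{6 \sqrt{6} \cdot 8}{68} = \left(-40\right) \left(- \frac{1}{105}\right) + 48 \sqrt{6} \cdot \frac{1}{68} = \frac{8}{21} + \frac{12 \sqrt{6}}{17}$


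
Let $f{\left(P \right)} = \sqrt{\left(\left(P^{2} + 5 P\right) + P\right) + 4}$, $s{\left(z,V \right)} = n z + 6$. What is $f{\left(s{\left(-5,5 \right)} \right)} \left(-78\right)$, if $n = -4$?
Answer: $- 156 \sqrt{209} \approx -2255.3$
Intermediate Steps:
$s{\left(z,V \right)} = 6 - 4 z$ ($s{\left(z,V \right)} = - 4 z + 6 = 6 - 4 z$)
$f{\left(P \right)} = \sqrt{4 + P^{2} + 6 P}$ ($f{\left(P \right)} = \sqrt{\left(P^{2} + 6 P\right) + 4} = \sqrt{4 + P^{2} + 6 P}$)
$f{\left(s{\left(-5,5 \right)} \right)} \left(-78\right) = \sqrt{4 + \left(6 - -20\right)^{2} + 6 \left(6 - -20\right)} \left(-78\right) = \sqrt{4 + \left(6 + 20\right)^{2} + 6 \left(6 + 20\right)} \left(-78\right) = \sqrt{4 + 26^{2} + 6 \cdot 26} \left(-78\right) = \sqrt{4 + 676 + 156} \left(-78\right) = \sqrt{836} \left(-78\right) = 2 \sqrt{209} \left(-78\right) = - 156 \sqrt{209}$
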